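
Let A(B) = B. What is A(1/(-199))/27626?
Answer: -1/5497574 ≈ -1.8190e-7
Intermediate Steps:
A(1/(-199))/27626 = 1/(-199*27626) = -1/199*1/27626 = -1/5497574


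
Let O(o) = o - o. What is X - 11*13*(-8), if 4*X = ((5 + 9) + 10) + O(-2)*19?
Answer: 1150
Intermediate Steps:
O(o) = 0
X = 6 (X = (((5 + 9) + 10) + 0*19)/4 = ((14 + 10) + 0)/4 = (24 + 0)/4 = (1/4)*24 = 6)
X - 11*13*(-8) = 6 - 11*13*(-8) = 6 - 143*(-8) = 6 - 1*(-1144) = 6 + 1144 = 1150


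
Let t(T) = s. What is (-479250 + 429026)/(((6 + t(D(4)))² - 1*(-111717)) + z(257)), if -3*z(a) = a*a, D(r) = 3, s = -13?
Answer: -150672/269249 ≈ -0.55960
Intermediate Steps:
t(T) = -13
z(a) = -a²/3 (z(a) = -a*a/3 = -a²/3)
(-479250 + 429026)/(((6 + t(D(4)))² - 1*(-111717)) + z(257)) = (-479250 + 429026)/(((6 - 13)² - 1*(-111717)) - ⅓*257²) = -50224/(((-7)² + 111717) - ⅓*66049) = -50224/((49 + 111717) - 66049/3) = -50224/(111766 - 66049/3) = -50224/269249/3 = -50224*3/269249 = -150672/269249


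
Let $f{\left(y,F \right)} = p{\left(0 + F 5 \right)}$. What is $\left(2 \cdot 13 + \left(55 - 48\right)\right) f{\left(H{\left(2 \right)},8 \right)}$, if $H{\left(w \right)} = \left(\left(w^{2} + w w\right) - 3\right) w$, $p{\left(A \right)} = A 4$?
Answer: $5280$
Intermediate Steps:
$p{\left(A \right)} = 4 A$
$H{\left(w \right)} = w \left(-3 + 2 w^{2}\right)$ ($H{\left(w \right)} = \left(\left(w^{2} + w^{2}\right) - 3\right) w = \left(2 w^{2} - 3\right) w = \left(-3 + 2 w^{2}\right) w = w \left(-3 + 2 w^{2}\right)$)
$f{\left(y,F \right)} = 20 F$ ($f{\left(y,F \right)} = 4 \left(0 + F 5\right) = 4 \left(0 + 5 F\right) = 4 \cdot 5 F = 20 F$)
$\left(2 \cdot 13 + \left(55 - 48\right)\right) f{\left(H{\left(2 \right)},8 \right)} = \left(2 \cdot 13 + \left(55 - 48\right)\right) 20 \cdot 8 = \left(26 + 7\right) 160 = 33 \cdot 160 = 5280$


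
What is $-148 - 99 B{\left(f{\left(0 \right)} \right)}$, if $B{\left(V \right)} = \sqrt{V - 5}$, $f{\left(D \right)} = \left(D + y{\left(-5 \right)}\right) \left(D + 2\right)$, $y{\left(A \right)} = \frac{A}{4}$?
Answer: $-148 - \frac{99 i \sqrt{30}}{2} \approx -148.0 - 271.12 i$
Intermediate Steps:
$y{\left(A \right)} = \frac{A}{4}$ ($y{\left(A \right)} = A \frac{1}{4} = \frac{A}{4}$)
$f{\left(D \right)} = \left(2 + D\right) \left(- \frac{5}{4} + D\right)$ ($f{\left(D \right)} = \left(D + \frac{1}{4} \left(-5\right)\right) \left(D + 2\right) = \left(D - \frac{5}{4}\right) \left(2 + D\right) = \left(- \frac{5}{4} + D\right) \left(2 + D\right) = \left(2 + D\right) \left(- \frac{5}{4} + D\right)$)
$B{\left(V \right)} = \sqrt{-5 + V}$
$-148 - 99 B{\left(f{\left(0 \right)} \right)} = -148 - 99 \sqrt{-5 + \left(- \frac{5}{2} + 0^{2} + \frac{3}{4} \cdot 0\right)} = -148 - 99 \sqrt{-5 + \left(- \frac{5}{2} + 0 + 0\right)} = -148 - 99 \sqrt{-5 - \frac{5}{2}} = -148 - 99 \sqrt{- \frac{15}{2}} = -148 - 99 \frac{i \sqrt{30}}{2} = -148 - \frac{99 i \sqrt{30}}{2}$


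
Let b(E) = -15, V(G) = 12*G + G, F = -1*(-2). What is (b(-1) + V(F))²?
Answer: 121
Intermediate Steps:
F = 2
V(G) = 13*G
(b(-1) + V(F))² = (-15 + 13*2)² = (-15 + 26)² = 11² = 121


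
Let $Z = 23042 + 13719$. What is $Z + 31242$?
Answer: $68003$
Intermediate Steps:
$Z = 36761$
$Z + 31242 = 36761 + 31242 = 68003$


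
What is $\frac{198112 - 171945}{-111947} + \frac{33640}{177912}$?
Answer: $- \frac{111190778}{2489589333} \approx -0.044662$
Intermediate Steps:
$\frac{198112 - 171945}{-111947} + \frac{33640}{177912} = 26167 \left(- \frac{1}{111947}\right) + 33640 \cdot \frac{1}{177912} = - \frac{26167}{111947} + \frac{4205}{22239} = - \frac{111190778}{2489589333}$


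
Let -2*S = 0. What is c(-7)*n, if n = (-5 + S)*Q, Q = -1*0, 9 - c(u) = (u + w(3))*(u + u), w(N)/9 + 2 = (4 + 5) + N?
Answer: 0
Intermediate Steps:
w(N) = 63 + 9*N (w(N) = -18 + 9*((4 + 5) + N) = -18 + 9*(9 + N) = -18 + (81 + 9*N) = 63 + 9*N)
S = 0 (S = -½*0 = 0)
c(u) = 9 - 2*u*(90 + u) (c(u) = 9 - (u + (63 + 9*3))*(u + u) = 9 - (u + (63 + 27))*2*u = 9 - (u + 90)*2*u = 9 - (90 + u)*2*u = 9 - 2*u*(90 + u))
Q = 0
n = 0 (n = (-5 + 0)*0 = -5*0 = 0)
c(-7)*n = (9 - 180*(-7) - 2*(-7)²)*0 = (9 + 1260 - 2*49)*0 = (9 + 1260 - 98)*0 = 1171*0 = 0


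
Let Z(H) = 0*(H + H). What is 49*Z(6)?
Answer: 0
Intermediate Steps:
Z(H) = 0 (Z(H) = 0*(2*H) = 0)
49*Z(6) = 49*0 = 0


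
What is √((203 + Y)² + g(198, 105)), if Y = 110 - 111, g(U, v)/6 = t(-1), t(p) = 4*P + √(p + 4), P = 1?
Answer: √(40828 + 6*√3) ≈ 202.09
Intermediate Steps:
t(p) = 4 + √(4 + p) (t(p) = 4*1 + √(p + 4) = 4 + √(4 + p))
g(U, v) = 24 + 6*√3 (g(U, v) = 6*(4 + √(4 - 1)) = 6*(4 + √3) = 24 + 6*√3)
Y = -1
√((203 + Y)² + g(198, 105)) = √((203 - 1)² + (24 + 6*√3)) = √(202² + (24 + 6*√3)) = √(40804 + (24 + 6*√3)) = √(40828 + 6*√3)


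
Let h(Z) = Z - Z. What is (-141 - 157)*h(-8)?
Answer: 0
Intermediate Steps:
h(Z) = 0
(-141 - 157)*h(-8) = (-141 - 157)*0 = -298*0 = 0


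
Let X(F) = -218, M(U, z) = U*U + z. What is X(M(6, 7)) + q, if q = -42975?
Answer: -43193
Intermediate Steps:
M(U, z) = z + U² (M(U, z) = U² + z = z + U²)
X(M(6, 7)) + q = -218 - 42975 = -43193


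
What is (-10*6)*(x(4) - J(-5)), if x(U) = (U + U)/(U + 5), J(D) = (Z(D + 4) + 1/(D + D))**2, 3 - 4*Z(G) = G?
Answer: -71/15 ≈ -4.7333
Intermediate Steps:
Z(G) = 3/4 - G/4
J(D) = (-1/4 + 1/(2*D) - D/4)**2 (J(D) = ((3/4 - (D + 4)/4) + 1/(D + D))**2 = ((3/4 - (4 + D)/4) + 1/(2*D))**2 = ((3/4 + (-1 - D/4)) + 1/(2*D))**2 = ((-1/4 - D/4) + 1/(2*D))**2 = (-1/4 + 1/(2*D) - D/4)**2)
x(U) = 2*U/(5 + U) (x(U) = (2*U)/(5 + U) = 2*U/(5 + U))
(-10*6)*(x(4) - J(-5)) = (-10*6)*(2*4/(5 + 4) - (-2 - 5*(1 - 5))**2/(16*(-5)**2)) = -60*(2*4/9 - (-2 - 5*(-4))**2/(16*25)) = -60*(2*4*(1/9) - (-2 + 20)**2/(16*25)) = -60*(8/9 - 18**2/(16*25)) = -60*(8/9 - 324/(16*25)) = -60*(8/9 - 1*81/100) = -60*(8/9 - 81/100) = -60*71/900 = -71/15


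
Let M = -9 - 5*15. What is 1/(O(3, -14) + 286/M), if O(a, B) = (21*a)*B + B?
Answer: -42/37775 ≈ -0.0011118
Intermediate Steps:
M = -84 (M = -9 - 75 = -84)
O(a, B) = B + 21*B*a (O(a, B) = 21*B*a + B = B + 21*B*a)
1/(O(3, -14) + 286/M) = 1/(-14*(1 + 21*3) + 286/(-84)) = 1/(-14*(1 + 63) + 286*(-1/84)) = 1/(-14*64 - 143/42) = 1/(-896 - 143/42) = 1/(-37775/42) = -42/37775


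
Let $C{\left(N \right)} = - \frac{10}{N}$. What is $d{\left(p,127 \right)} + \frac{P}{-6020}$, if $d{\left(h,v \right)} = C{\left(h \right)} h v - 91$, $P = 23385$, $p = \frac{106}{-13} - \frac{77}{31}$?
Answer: $- \frac{1643321}{1204} \approx -1364.9$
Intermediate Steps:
$p = - \frac{4287}{403}$ ($p = 106 \left(- \frac{1}{13}\right) - \frac{77}{31} = - \frac{106}{13} - \frac{77}{31} = - \frac{4287}{403} \approx -10.638$)
$d{\left(h,v \right)} = -91 - 10 v$ ($d{\left(h,v \right)} = - \frac{10}{h} h v - 91 = - 10 v - 91 = -91 - 10 v$)
$d{\left(p,127 \right)} + \frac{P}{-6020} = \left(-91 - 1270\right) + \frac{23385}{-6020} = \left(-91 - 1270\right) + 23385 \left(- \frac{1}{6020}\right) = -1361 - \frac{4677}{1204} = - \frac{1643321}{1204}$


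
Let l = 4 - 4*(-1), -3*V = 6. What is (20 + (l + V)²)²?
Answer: 3136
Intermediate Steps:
V = -2 (V = -⅓*6 = -2)
l = 8 (l = 4 + 4 = 8)
(20 + (l + V)²)² = (20 + (8 - 2)²)² = (20 + 6²)² = (20 + 36)² = 56² = 3136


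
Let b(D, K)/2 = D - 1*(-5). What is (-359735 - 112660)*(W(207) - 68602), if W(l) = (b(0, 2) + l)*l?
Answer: 11187730785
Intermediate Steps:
b(D, K) = 10 + 2*D (b(D, K) = 2*(D - 1*(-5)) = 2*(D + 5) = 2*(5 + D) = 10 + 2*D)
W(l) = l*(10 + l) (W(l) = ((10 + 2*0) + l)*l = ((10 + 0) + l)*l = (10 + l)*l = l*(10 + l))
(-359735 - 112660)*(W(207) - 68602) = (-359735 - 112660)*(207*(10 + 207) - 68602) = -472395*(207*217 - 68602) = -472395*(44919 - 68602) = -472395*(-23683) = 11187730785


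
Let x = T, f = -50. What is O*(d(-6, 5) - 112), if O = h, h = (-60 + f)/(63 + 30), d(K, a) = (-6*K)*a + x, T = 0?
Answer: -7480/93 ≈ -80.430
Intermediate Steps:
x = 0
d(K, a) = -6*K*a (d(K, a) = (-6*K)*a + 0 = -6*K*a + 0 = -6*K*a)
h = -110/93 (h = (-60 - 50)/(63 + 30) = -110/93 ≈ -1.1828)
O = -110/93 ≈ -1.1828
O*(d(-6, 5) - 112) = -110*(-6*(-6)*5 - 112)/93 = -110*(180 - 112)/93 = -110/93*68 = -7480/93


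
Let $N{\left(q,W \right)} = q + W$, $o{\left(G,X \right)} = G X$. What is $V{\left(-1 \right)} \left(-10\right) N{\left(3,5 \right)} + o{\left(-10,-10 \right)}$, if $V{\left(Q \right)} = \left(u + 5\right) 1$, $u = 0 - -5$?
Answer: $-700$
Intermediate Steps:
$u = 5$ ($u = 0 + 5 = 5$)
$V{\left(Q \right)} = 10$ ($V{\left(Q \right)} = \left(5 + 5\right) 1 = 10 \cdot 1 = 10$)
$N{\left(q,W \right)} = W + q$
$V{\left(-1 \right)} \left(-10\right) N{\left(3,5 \right)} + o{\left(-10,-10 \right)} = 10 \left(-10\right) \left(5 + 3\right) - -100 = \left(-100\right) 8 + 100 = -800 + 100 = -700$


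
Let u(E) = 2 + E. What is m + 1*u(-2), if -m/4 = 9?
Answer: -36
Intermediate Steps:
m = -36 (m = -4*9 = -36)
m + 1*u(-2) = -36 + 1*(2 - 2) = -36 + 1*0 = -36 + 0 = -36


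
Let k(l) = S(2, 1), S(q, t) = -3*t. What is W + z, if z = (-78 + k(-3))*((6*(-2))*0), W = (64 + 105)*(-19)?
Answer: -3211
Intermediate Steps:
W = -3211 (W = 169*(-19) = -3211)
k(l) = -3 (k(l) = -3*1 = -3)
z = 0 (z = (-78 - 3)*((6*(-2))*0) = -(-972)*0 = -81*0 = 0)
W + z = -3211 + 0 = -3211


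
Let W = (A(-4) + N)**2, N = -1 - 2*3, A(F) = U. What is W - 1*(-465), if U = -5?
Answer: 609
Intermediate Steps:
A(F) = -5
N = -7 (N = -1 - 6 = -7)
W = 144 (W = (-5 - 7)**2 = (-12)**2 = 144)
W - 1*(-465) = 144 - 1*(-465) = 144 + 465 = 609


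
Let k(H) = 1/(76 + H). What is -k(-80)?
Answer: ¼ ≈ 0.25000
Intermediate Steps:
-k(-80) = -1/(76 - 80) = -1/(-4) = -1*(-¼) = ¼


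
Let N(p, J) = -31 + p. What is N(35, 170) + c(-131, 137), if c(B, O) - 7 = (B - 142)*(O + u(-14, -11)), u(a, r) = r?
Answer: -34387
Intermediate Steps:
c(B, O) = 7 + (-142 + B)*(-11 + O) (c(B, O) = 7 + (B - 142)*(O - 11) = 7 + (-142 + B)*(-11 + O))
N(35, 170) + c(-131, 137) = (-31 + 35) + (1569 - 142*137 - 11*(-131) - 131*137) = 4 + (1569 - 19454 + 1441 - 17947) = 4 - 34391 = -34387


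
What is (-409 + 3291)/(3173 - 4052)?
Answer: -2882/879 ≈ -3.2787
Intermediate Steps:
(-409 + 3291)/(3173 - 4052) = 2882/(-879) = 2882*(-1/879) = -2882/879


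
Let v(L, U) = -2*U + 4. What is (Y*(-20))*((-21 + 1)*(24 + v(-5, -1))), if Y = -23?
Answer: -276000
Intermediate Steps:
v(L, U) = 4 - 2*U
(Y*(-20))*((-21 + 1)*(24 + v(-5, -1))) = (-23*(-20))*((-21 + 1)*(24 + (4 - 2*(-1)))) = 460*(-20*(24 + (4 + 2))) = 460*(-20*(24 + 6)) = 460*(-20*30) = 460*(-600) = -276000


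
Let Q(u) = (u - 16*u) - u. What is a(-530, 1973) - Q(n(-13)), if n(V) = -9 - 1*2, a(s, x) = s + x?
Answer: 1267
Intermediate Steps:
n(V) = -11 (n(V) = -9 - 2 = -11)
Q(u) = -16*u (Q(u) = -15*u - u = -16*u)
a(-530, 1973) - Q(n(-13)) = (-530 + 1973) - (-16)*(-11) = 1443 - 1*176 = 1443 - 176 = 1267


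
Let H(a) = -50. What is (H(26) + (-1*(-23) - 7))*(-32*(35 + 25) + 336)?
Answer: 53856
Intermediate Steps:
(H(26) + (-1*(-23) - 7))*(-32*(35 + 25) + 336) = (-50 + (-1*(-23) - 7))*(-32*(35 + 25) + 336) = (-50 + (23 - 7))*(-32*60 + 336) = (-50 + 16)*(-1920 + 336) = -34*(-1584) = 53856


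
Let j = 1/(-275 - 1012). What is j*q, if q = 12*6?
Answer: -8/143 ≈ -0.055944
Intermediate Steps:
q = 72
j = -1/1287 (j = 1/(-1287) = -1/1287 ≈ -0.00077700)
j*q = -1/1287*72 = -8/143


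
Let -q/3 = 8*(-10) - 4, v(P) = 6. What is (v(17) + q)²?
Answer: 66564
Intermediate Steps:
q = 252 (q = -3*(8*(-10) - 4) = -3*(-80 - 4) = -3*(-84) = 252)
(v(17) + q)² = (6 + 252)² = 258² = 66564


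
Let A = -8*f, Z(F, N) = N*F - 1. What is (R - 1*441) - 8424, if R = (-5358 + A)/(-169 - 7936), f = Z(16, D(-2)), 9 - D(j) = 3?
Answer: -71844707/8105 ≈ -8864.3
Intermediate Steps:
D(j) = 6 (D(j) = 9 - 1*3 = 9 - 3 = 6)
Z(F, N) = -1 + F*N (Z(F, N) = F*N - 1 = -1 + F*N)
f = 95 (f = -1 + 16*6 = -1 + 96 = 95)
A = -760 (A = -8*95 = -760)
R = 6118/8105 (R = (-5358 - 760)/(-169 - 7936) = -6118/(-8105) = -6118*(-1/8105) = 6118/8105 ≈ 0.75484)
(R - 1*441) - 8424 = (6118/8105 - 1*441) - 8424 = (6118/8105 - 441) - 8424 = -3568187/8105 - 8424 = -71844707/8105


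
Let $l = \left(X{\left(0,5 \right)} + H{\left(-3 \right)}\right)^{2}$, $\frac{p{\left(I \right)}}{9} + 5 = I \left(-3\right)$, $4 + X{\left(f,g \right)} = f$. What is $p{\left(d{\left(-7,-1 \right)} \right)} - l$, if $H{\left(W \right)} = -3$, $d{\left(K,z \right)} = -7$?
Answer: $95$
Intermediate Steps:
$X{\left(f,g \right)} = -4 + f$
$p{\left(I \right)} = -45 - 27 I$ ($p{\left(I \right)} = -45 + 9 I \left(-3\right) = -45 + 9 \left(- 3 I\right) = -45 - 27 I$)
$l = 49$ ($l = \left(\left(-4 + 0\right) - 3\right)^{2} = \left(-4 - 3\right)^{2} = \left(-7\right)^{2} = 49$)
$p{\left(d{\left(-7,-1 \right)} \right)} - l = \left(-45 - -189\right) - 49 = \left(-45 + 189\right) - 49 = 144 - 49 = 95$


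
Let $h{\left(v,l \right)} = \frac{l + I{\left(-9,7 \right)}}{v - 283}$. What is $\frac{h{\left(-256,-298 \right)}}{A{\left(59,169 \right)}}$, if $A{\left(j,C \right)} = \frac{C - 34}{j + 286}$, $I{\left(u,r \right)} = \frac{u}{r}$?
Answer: $\frac{48185}{33957} \approx 1.419$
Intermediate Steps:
$A{\left(j,C \right)} = \frac{-34 + C}{286 + j}$
$h{\left(v,l \right)} = \frac{- \frac{9}{7} + l}{-283 + v}$ ($h{\left(v,l \right)} = \frac{l - \frac{9}{7}}{v - 283} = \frac{l - \frac{9}{7}}{-283 + v} = \frac{- \frac{9}{7} + l}{-283 + v}$)
$\frac{h{\left(-256,-298 \right)}}{A{\left(59,169 \right)}} = \frac{\frac{1}{-283 - 256} \left(- \frac{9}{7} - 298\right)}{\frac{1}{286 + 59} \left(-34 + 169\right)} = \frac{\frac{1}{-539} \left(- \frac{2095}{7}\right)}{\frac{1}{345} \cdot 135} = \frac{\left(- \frac{1}{539}\right) \left(- \frac{2095}{7}\right)}{\frac{1}{345} \cdot 135} = \frac{2095}{3773 \cdot \frac{9}{23}} = \frac{2095}{3773} \cdot \frac{23}{9} = \frac{48185}{33957}$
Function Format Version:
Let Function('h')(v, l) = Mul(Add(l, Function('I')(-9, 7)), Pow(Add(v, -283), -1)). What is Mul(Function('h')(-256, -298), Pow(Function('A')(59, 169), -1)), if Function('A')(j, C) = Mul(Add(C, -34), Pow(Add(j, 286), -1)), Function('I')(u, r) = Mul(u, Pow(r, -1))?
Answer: Rational(48185, 33957) ≈ 1.4190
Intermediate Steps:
Function('A')(j, C) = Mul(Pow(Add(286, j), -1), Add(-34, C)) (Function('A')(j, C) = Mul(Add(-34, C), Pow(Add(286, j), -1)) = Mul(Pow(Add(286, j), -1), Add(-34, C)))
Function('h')(v, l) = Mul(Pow(Add(-283, v), -1), Add(Rational(-9, 7), l)) (Function('h')(v, l) = Mul(Add(l, Mul(-9, Pow(7, -1))), Pow(Add(v, -283), -1)) = Mul(Add(l, Mul(-9, Rational(1, 7))), Pow(Add(-283, v), -1)) = Mul(Add(l, Rational(-9, 7)), Pow(Add(-283, v), -1)) = Mul(Add(Rational(-9, 7), l), Pow(Add(-283, v), -1)) = Mul(Pow(Add(-283, v), -1), Add(Rational(-9, 7), l)))
Mul(Function('h')(-256, -298), Pow(Function('A')(59, 169), -1)) = Mul(Mul(Pow(Add(-283, -256), -1), Add(Rational(-9, 7), -298)), Pow(Mul(Pow(Add(286, 59), -1), Add(-34, 169)), -1)) = Mul(Mul(Pow(-539, -1), Rational(-2095, 7)), Pow(Mul(Pow(345, -1), 135), -1)) = Mul(Mul(Rational(-1, 539), Rational(-2095, 7)), Pow(Mul(Rational(1, 345), 135), -1)) = Mul(Rational(2095, 3773), Pow(Rational(9, 23), -1)) = Mul(Rational(2095, 3773), Rational(23, 9)) = Rational(48185, 33957)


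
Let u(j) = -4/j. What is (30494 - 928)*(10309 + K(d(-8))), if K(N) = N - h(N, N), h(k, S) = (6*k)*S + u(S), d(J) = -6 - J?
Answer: 304204574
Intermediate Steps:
h(k, S) = -4/S + 6*S*k (h(k, S) = (6*k)*S - 4/S = 6*S*k - 4/S = -4/S + 6*S*k)
K(N) = N - 6*N**2 + 4/N (K(N) = N - (-4/N + 6*N*N) = N - (-4/N + 6*N**2) = N + (-6*N**2 + 4/N) = N - 6*N**2 + 4/N)
(30494 - 928)*(10309 + K(d(-8))) = (30494 - 928)*(10309 + ((-6 - 1*(-8)) - 6*(-6 - 1*(-8))**2 + 4/(-6 - 1*(-8)))) = 29566*(10309 + ((-6 + 8) - 6*(-6 + 8)**2 + 4/(-6 + 8))) = 29566*(10309 + (2 - 6*2**2 + 4/2)) = 29566*(10309 + (2 - 6*4 + 4*(1/2))) = 29566*(10309 + (2 - 24 + 2)) = 29566*(10309 - 20) = 29566*10289 = 304204574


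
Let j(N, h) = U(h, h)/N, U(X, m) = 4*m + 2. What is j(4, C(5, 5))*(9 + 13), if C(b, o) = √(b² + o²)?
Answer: 11 + 110*√2 ≈ 166.56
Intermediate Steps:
U(X, m) = 2 + 4*m
j(N, h) = (2 + 4*h)/N
j(4, C(5, 5))*(9 + 13) = (2*(1 + 2*√(5² + 5²))/4)*(9 + 13) = (2*(¼)*(1 + 2*√(25 + 25)))*22 = (2*(¼)*(1 + 2*√50))*22 = (2*(¼)*(1 + 2*(5*√2)))*22 = (2*(¼)*(1 + 10*√2))*22 = (½ + 5*√2)*22 = 11 + 110*√2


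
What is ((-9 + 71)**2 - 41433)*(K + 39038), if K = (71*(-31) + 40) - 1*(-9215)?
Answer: -1732552188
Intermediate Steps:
K = 7054 (K = (-2201 + 40) + 9215 = -2161 + 9215 = 7054)
((-9 + 71)**2 - 41433)*(K + 39038) = ((-9 + 71)**2 - 41433)*(7054 + 39038) = (62**2 - 41433)*46092 = (3844 - 41433)*46092 = -37589*46092 = -1732552188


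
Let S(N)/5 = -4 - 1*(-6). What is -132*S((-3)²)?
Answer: -1320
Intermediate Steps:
S(N) = 10 (S(N) = 5*(-4 - 1*(-6)) = 5*(-4 + 6) = 5*2 = 10)
-132*S((-3)²) = -132*10 = -1320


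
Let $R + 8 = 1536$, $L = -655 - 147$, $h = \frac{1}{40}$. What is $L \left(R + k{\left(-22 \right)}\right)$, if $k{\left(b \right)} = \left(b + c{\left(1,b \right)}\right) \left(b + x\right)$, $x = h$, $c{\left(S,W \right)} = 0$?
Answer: $- \frac{16131829}{10} \approx -1.6132 \cdot 10^{6}$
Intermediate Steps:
$h = \frac{1}{40} \approx 0.025$
$x = \frac{1}{40} \approx 0.025$
$L = -802$
$R = 1528$ ($R = -8 + 1536 = 1528$)
$k{\left(b \right)} = b \left(\frac{1}{40} + b\right)$ ($k{\left(b \right)} = \left(b + 0\right) \left(b + \frac{1}{40}\right) = b \left(\frac{1}{40} + b\right)$)
$L \left(R + k{\left(-22 \right)}\right) = - 802 \left(1528 - 22 \left(\frac{1}{40} - 22\right)\right) = - 802 \left(1528 - - \frac{9669}{20}\right) = - 802 \left(1528 + \frac{9669}{20}\right) = \left(-802\right) \frac{40229}{20} = - \frac{16131829}{10}$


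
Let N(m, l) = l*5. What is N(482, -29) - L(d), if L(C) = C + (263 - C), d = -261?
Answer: -408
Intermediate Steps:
N(m, l) = 5*l
L(C) = 263
N(482, -29) - L(d) = 5*(-29) - 1*263 = -145 - 263 = -408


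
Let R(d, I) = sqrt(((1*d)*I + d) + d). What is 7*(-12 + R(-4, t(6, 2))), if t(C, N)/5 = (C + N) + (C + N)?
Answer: -84 + 14*I*sqrt(82) ≈ -84.0 + 126.78*I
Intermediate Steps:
t(C, N) = 10*C + 10*N (t(C, N) = 5*((C + N) + (C + N)) = 5*(2*C + 2*N) = 10*C + 10*N)
R(d, I) = sqrt(2*d + I*d) (R(d, I) = sqrt((d*I + d) + d) = sqrt((I*d + d) + d) = sqrt((d + I*d) + d) = sqrt(2*d + I*d))
7*(-12 + R(-4, t(6, 2))) = 7*(-12 + sqrt(-4*(2 + (10*6 + 10*2)))) = 7*(-12 + sqrt(-4*(2 + (60 + 20)))) = 7*(-12 + sqrt(-4*(2 + 80))) = 7*(-12 + sqrt(-4*82)) = 7*(-12 + sqrt(-328)) = 7*(-12 + 2*I*sqrt(82)) = -84 + 14*I*sqrt(82)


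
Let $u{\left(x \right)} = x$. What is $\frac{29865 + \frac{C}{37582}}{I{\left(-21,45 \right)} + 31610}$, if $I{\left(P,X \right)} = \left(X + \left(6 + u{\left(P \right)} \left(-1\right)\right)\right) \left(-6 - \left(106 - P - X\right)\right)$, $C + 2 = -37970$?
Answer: $\frac{561174229}{474923734} \approx 1.1816$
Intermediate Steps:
$C = -37972$ ($C = -2 - 37970 = -37972$)
$I{\left(P,X \right)} = \left(-112 + P + X\right) \left(6 + X - P\right)$ ($I{\left(P,X \right)} = \left(X + \left(6 + P \left(-1\right)\right)\right) \left(-6 - \left(106 - P - X\right)\right) = \left(X - \left(-6 + P\right)\right) \left(-6 + \left(-106 + P + X\right)\right) = \left(6 + X - P\right) \left(-112 + P + X\right) = \left(-112 + P + X\right) \left(6 + X - P\right)$)
$\frac{29865 + \frac{C}{37582}}{I{\left(-21,45 \right)} + 31610} = \frac{29865 - \frac{37972}{37582}}{\left(-672 + 45^{2} - \left(-21\right)^{2} - 4770 + 118 \left(-21\right)\right) + 31610} = \frac{29865 - \frac{18986}{18791}}{\left(-672 + 2025 - 441 - 4770 - 2478\right) + 31610} = \frac{561174229}{18791 \left(-6336 + 31610\right)} = \frac{561174229}{18791 \cdot 25274} = \frac{561174229}{18791} \cdot \frac{1}{25274} = \frac{561174229}{474923734}$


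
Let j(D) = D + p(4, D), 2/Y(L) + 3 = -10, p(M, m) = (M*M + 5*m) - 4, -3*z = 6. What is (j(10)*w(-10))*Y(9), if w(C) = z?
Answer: 288/13 ≈ 22.154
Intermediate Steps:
z = -2 (z = -⅓*6 = -2)
p(M, m) = -4 + M² + 5*m (p(M, m) = (M² + 5*m) - 4 = -4 + M² + 5*m)
w(C) = -2
Y(L) = -2/13 (Y(L) = 2/(-3 - 10) = 2/(-13) = 2*(-1/13) = -2/13)
j(D) = 12 + 6*D (j(D) = D + (-4 + 4² + 5*D) = D + (-4 + 16 + 5*D) = D + (12 + 5*D) = 12 + 6*D)
(j(10)*w(-10))*Y(9) = ((12 + 6*10)*(-2))*(-2/13) = ((12 + 60)*(-2))*(-2/13) = (72*(-2))*(-2/13) = -144*(-2/13) = 288/13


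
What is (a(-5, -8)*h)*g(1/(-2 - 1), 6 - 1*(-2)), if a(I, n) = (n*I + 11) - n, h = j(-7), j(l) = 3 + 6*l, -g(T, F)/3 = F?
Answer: 55224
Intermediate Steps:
g(T, F) = -3*F
h = -39 (h = 3 + 6*(-7) = 3 - 42 = -39)
a(I, n) = 11 - n + I*n (a(I, n) = (I*n + 11) - n = (11 + I*n) - n = 11 - n + I*n)
(a(-5, -8)*h)*g(1/(-2 - 1), 6 - 1*(-2)) = ((11 - 1*(-8) - 5*(-8))*(-39))*(-3*(6 - 1*(-2))) = ((11 + 8 + 40)*(-39))*(-3*(6 + 2)) = (59*(-39))*(-3*8) = -2301*(-24) = 55224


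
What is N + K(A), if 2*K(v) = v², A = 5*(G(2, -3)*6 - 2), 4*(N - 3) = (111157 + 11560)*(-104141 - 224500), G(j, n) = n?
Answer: -40329817585/4 ≈ -1.0082e+10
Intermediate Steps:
N = -40329837585/4 (N = 3 + ((111157 + 11560)*(-104141 - 224500))/4 = 3 + (122717*(-328641))/4 = 3 + (¼)*(-40329837597) = 3 - 40329837597/4 = -40329837585/4 ≈ -1.0082e+10)
A = -100 (A = 5*(-3*6 - 2) = 5*(-18 - 2) = 5*(-20) = -100)
K(v) = v²/2
N + K(A) = -40329837585/4 + (½)*(-100)² = -40329837585/4 + (½)*10000 = -40329837585/4 + 5000 = -40329817585/4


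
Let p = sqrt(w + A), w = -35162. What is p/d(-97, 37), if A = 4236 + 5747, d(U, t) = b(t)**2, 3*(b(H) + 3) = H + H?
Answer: 9*I*sqrt(25179)/4225 ≈ 0.33801*I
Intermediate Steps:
b(H) = -3 + 2*H/3 (b(H) = -3 + (H + H)/3 = -3 + (2*H)/3 = -3 + 2*H/3)
d(U, t) = (-3 + 2*t/3)**2
A = 9983
p = I*sqrt(25179) (p = sqrt(-35162 + 9983) = sqrt(-25179) = I*sqrt(25179) ≈ 158.68*I)
p/d(-97, 37) = (I*sqrt(25179))/(((-9 + 2*37)**2/9)) = (I*sqrt(25179))/(((-9 + 74)**2/9)) = (I*sqrt(25179))/(((1/9)*65**2)) = (I*sqrt(25179))/(((1/9)*4225)) = (I*sqrt(25179))/(4225/9) = (I*sqrt(25179))*(9/4225) = 9*I*sqrt(25179)/4225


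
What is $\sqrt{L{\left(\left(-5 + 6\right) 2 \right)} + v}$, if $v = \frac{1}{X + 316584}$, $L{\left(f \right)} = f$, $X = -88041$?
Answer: $\frac{\sqrt{104464034241}}{228543} \approx 1.4142$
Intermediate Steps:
$v = \frac{1}{228543}$ ($v = \frac{1}{-88041 + 316584} = \frac{1}{228543} \approx 4.3755 \cdot 10^{-6}$)
$\sqrt{L{\left(\left(-5 + 6\right) 2 \right)} + v} = \sqrt{\left(-5 + 6\right) 2 + \frac{1}{228543}} = \sqrt{1 \cdot 2 + \frac{1}{228543}} = \sqrt{2 + \frac{1}{228543}} = \sqrt{\frac{457087}{228543}} = \frac{\sqrt{104464034241}}{228543}$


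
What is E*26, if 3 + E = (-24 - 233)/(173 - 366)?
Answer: -8372/193 ≈ -43.378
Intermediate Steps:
E = -322/193 (E = -3 + (-24 - 233)/(173 - 366) = -3 - 257/(-193) = -3 - 257*(-1/193) = -3 + 257/193 = -322/193 ≈ -1.6684)
E*26 = -322/193*26 = -8372/193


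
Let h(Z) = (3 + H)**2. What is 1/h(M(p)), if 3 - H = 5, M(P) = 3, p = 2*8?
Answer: 1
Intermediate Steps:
p = 16
H = -2 (H = 3 - 1*5 = 3 - 5 = -2)
h(Z) = 1 (h(Z) = (3 - 2)**2 = 1**2 = 1)
1/h(M(p)) = 1/1 = 1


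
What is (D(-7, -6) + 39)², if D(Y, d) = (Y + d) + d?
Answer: 400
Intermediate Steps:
D(Y, d) = Y + 2*d
(D(-7, -6) + 39)² = ((-7 + 2*(-6)) + 39)² = ((-7 - 12) + 39)² = (-19 + 39)² = 20² = 400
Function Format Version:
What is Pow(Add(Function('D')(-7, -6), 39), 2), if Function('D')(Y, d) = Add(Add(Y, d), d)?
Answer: 400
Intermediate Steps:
Function('D')(Y, d) = Add(Y, Mul(2, d))
Pow(Add(Function('D')(-7, -6), 39), 2) = Pow(Add(Add(-7, Mul(2, -6)), 39), 2) = Pow(Add(Add(-7, -12), 39), 2) = Pow(Add(-19, 39), 2) = Pow(20, 2) = 400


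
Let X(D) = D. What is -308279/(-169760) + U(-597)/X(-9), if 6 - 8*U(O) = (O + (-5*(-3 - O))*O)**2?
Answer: 22222513684795657/509280 ≈ 4.3635e+10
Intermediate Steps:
U(O) = 3/4 - (O + O*(15 + 5*O))**2/8 (U(O) = 3/4 - (O + (-5*(-3 - O))*O)**2/8 = 3/4 - (O + (15 + 5*O)*O)**2/8 = 3/4 - (O + O*(15 + 5*O))**2/8)
-308279/(-169760) + U(-597)/X(-9) = -308279/(-169760) + (3/4 - 1/8*(-597)**2*(16 + 5*(-597))**2)/(-9) = -308279*(-1/169760) + (3/4 - 1/8*356409*(16 - 2985)**2)*(-1/9) = 308279/169760 + (3/4 - 1/8*356409*(-2969)**2)*(-1/9) = 308279/169760 + (3/4 - 1/8*356409*8814961)*(-1/9) = 308279/169760 + (3/4 - 3141731435049/8)*(-1/9) = 308279/169760 - 3141731435043/8*(-1/9) = 308279/169760 + 1047243811681/24 = 22222513684795657/509280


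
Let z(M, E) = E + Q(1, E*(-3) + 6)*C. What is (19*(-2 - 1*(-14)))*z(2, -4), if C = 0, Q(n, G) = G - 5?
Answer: -912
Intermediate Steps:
Q(n, G) = -5 + G
z(M, E) = E (z(M, E) = E + (-5 + (E*(-3) + 6))*0 = E + (-5 + (-3*E + 6))*0 = E + (-5 + (6 - 3*E))*0 = E + (1 - 3*E)*0 = E + 0 = E)
(19*(-2 - 1*(-14)))*z(2, -4) = (19*(-2 - 1*(-14)))*(-4) = (19*(-2 + 14))*(-4) = (19*12)*(-4) = 228*(-4) = -912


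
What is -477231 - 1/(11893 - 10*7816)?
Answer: -31624666676/66267 ≈ -4.7723e+5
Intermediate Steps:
-477231 - 1/(11893 - 10*7816) = -477231 - 1/(11893 - 78160) = -477231 - 1/(-66267) = -477231 - 1*(-1/66267) = -477231 + 1/66267 = -31624666676/66267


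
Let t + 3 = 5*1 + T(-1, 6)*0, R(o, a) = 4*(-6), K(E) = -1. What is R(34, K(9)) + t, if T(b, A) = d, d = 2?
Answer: -22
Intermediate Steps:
T(b, A) = 2
R(o, a) = -24
t = 2 (t = -3 + (5*1 + 2*0) = -3 + (5 + 0) = -3 + 5 = 2)
R(34, K(9)) + t = -24 + 2 = -22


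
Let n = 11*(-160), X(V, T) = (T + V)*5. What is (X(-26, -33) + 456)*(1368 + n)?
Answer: -63112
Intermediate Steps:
X(V, T) = 5*T + 5*V
n = -1760
(X(-26, -33) + 456)*(1368 + n) = ((5*(-33) + 5*(-26)) + 456)*(1368 - 1760) = ((-165 - 130) + 456)*(-392) = (-295 + 456)*(-392) = 161*(-392) = -63112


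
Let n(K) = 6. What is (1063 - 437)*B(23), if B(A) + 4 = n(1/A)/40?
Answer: -24101/10 ≈ -2410.1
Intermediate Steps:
B(A) = -77/20 (B(A) = -4 + 6/40 = -4 + 6*(1/40) = -4 + 3/20 = -77/20)
(1063 - 437)*B(23) = (1063 - 437)*(-77/20) = 626*(-77/20) = -24101/10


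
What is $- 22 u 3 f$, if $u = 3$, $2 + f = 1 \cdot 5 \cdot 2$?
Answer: $-1584$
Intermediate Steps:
$f = 8$ ($f = -2 + 1 \cdot 5 \cdot 2 = -2 + 5 \cdot 2 = -2 + 10 = 8$)
$- 22 u 3 f = - 22 \cdot 3 \cdot 3 \cdot 8 = - 22 \cdot 9 \cdot 8 = \left(-22\right) 72 = -1584$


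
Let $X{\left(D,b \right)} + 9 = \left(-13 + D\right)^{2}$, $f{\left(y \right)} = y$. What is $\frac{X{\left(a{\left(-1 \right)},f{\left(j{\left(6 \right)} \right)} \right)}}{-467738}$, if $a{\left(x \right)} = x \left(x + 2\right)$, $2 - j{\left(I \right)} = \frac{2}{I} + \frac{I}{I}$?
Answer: $- \frac{11}{27514} \approx -0.0003998$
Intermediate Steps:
$j{\left(I \right)} = 1 - \frac{2}{I}$ ($j{\left(I \right)} = 2 - \left(\frac{2}{I} + \frac{I}{I}\right) = 2 - \left(\frac{2}{I} + 1\right) = 2 - \left(1 + \frac{2}{I}\right) = 1 - \frac{2}{I}$)
$a{\left(x \right)} = x \left(2 + x\right)$
$X{\left(D,b \right)} = -9 + \left(-13 + D\right)^{2}$
$\frac{X{\left(a{\left(-1 \right)},f{\left(j{\left(6 \right)} \right)} \right)}}{-467738} = \frac{-9 + \left(-13 - \left(2 - 1\right)\right)^{2}}{-467738} = \left(-9 + \left(-13 - 1\right)^{2}\right) \left(- \frac{1}{467738}\right) = \left(-9 + \left(-14\right)^{2}\right) \left(- \frac{1}{467738}\right) = \left(-9 + 196\right) \left(- \frac{1}{467738}\right) = 187 \left(- \frac{1}{467738}\right) = - \frac{11}{27514}$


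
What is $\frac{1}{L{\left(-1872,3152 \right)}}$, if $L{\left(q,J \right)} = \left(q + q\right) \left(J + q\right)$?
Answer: $- \frac{1}{4792320} \approx -2.0867 \cdot 10^{-7}$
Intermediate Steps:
$L{\left(q,J \right)} = 2 q \left(J + q\right)$
$\frac{1}{L{\left(-1872,3152 \right)}} = \frac{1}{2 \left(-1872\right) \left(3152 - 1872\right)} = \frac{1}{2 \left(-1872\right) 1280} = \frac{1}{-4792320} = - \frac{1}{4792320}$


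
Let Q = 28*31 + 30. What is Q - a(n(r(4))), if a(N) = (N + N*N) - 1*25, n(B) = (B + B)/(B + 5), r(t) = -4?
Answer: 867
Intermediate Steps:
n(B) = 2*B/(5 + B) (n(B) = (2*B)/(5 + B) = 2*B/(5 + B))
Q = 898 (Q = 868 + 30 = 898)
a(N) = -25 + N + N**2 (a(N) = (N + N**2) - 25 = -25 + N + N**2)
Q - a(n(r(4))) = 898 - (-25 + 2*(-4)/(5 - 4) + (2*(-4)/(5 - 4))**2) = 898 - (-25 + 2*(-4)/1 + (2*(-4)/1)**2) = 898 - (-25 + 2*(-4)*1 + (2*(-4)*1)**2) = 898 - (-25 - 8 + (-8)**2) = 898 - (-25 - 8 + 64) = 898 - 1*31 = 898 - 31 = 867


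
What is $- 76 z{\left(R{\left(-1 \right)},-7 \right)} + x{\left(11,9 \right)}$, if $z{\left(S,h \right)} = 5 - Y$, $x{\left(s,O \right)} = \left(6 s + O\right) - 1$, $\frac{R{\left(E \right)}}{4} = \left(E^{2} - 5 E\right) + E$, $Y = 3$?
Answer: $-78$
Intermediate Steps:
$R{\left(E \right)} = - 16 E + 4 E^{2}$ ($R{\left(E \right)} = 4 \left(\left(E^{2} - 5 E\right) + E\right) = 4 \left(E^{2} - 4 E\right) = - 16 E + 4 E^{2}$)
$x{\left(s,O \right)} = -1 + O + 6 s$ ($x{\left(s,O \right)} = \left(O + 6 s\right) - 1 = -1 + O + 6 s$)
$z{\left(S,h \right)} = 2$ ($z{\left(S,h \right)} = 5 - 3 = 2$)
$- 76 z{\left(R{\left(-1 \right)},-7 \right)} + x{\left(11,9 \right)} = \left(-76\right) 2 + \left(-1 + 9 + 6 \cdot 11\right) = -152 + \left(-1 + 9 + 66\right) = -152 + 74 = -78$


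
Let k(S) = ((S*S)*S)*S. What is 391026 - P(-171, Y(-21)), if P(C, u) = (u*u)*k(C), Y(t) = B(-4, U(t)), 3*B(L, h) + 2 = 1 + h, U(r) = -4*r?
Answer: -654482226975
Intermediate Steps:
B(L, h) = -⅓ + h/3 (B(L, h) = -⅔ + (1 + h)/3 = -⅔ + (⅓ + h/3) = -⅓ + h/3)
Y(t) = -⅓ - 4*t/3 (Y(t) = -⅓ + (-4*t)/3 = -⅓ - 4*t/3)
k(S) = S⁴ (k(S) = (S²*S)*S = S³*S = S⁴)
P(C, u) = C⁴*u² (P(C, u) = (u*u)*C⁴ = u²*C⁴ = C⁴*u²)
391026 - P(-171, Y(-21)) = 391026 - (-171)⁴*(-⅓ - 4/3*(-21))² = 391026 - 855036081*(-⅓ + 28)² = 391026 - 855036081*(83/3)² = 391026 - 855036081*6889/9 = 391026 - 1*654482618001 = 391026 - 654482618001 = -654482226975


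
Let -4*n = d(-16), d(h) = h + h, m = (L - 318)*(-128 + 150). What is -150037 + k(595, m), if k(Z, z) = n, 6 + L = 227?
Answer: -150029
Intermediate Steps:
L = 221 (L = -6 + 227 = 221)
m = -2134 (m = (221 - 318)*(-128 + 150) = -97*22 = -2134)
d(h) = 2*h
n = 8 (n = -(-16)/2 = -1/4*(-32) = 8)
k(Z, z) = 8
-150037 + k(595, m) = -150037 + 8 = -150029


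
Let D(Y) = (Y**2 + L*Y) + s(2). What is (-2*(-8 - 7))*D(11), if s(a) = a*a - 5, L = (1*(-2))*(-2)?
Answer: 4920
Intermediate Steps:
L = 4 (L = -2*(-2) = 4)
s(a) = -5 + a**2 (s(a) = a**2 - 5 = -5 + a**2)
D(Y) = -1 + Y**2 + 4*Y (D(Y) = (Y**2 + 4*Y) + (-5 + 2**2) = (Y**2 + 4*Y) + (-5 + 4) = (Y**2 + 4*Y) - 1 = -1 + Y**2 + 4*Y)
(-2*(-8 - 7))*D(11) = (-2*(-8 - 7))*(-1 + 11**2 + 4*11) = (-2*(-15))*(-1 + 121 + 44) = 30*164 = 4920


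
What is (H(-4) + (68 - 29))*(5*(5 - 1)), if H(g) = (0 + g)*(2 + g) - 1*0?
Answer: 940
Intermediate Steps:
H(g) = g*(2 + g) (H(g) = g*(2 + g) + 0 = g*(2 + g))
(H(-4) + (68 - 29))*(5*(5 - 1)) = (-4*(2 - 4) + (68 - 29))*(5*(5 - 1)) = (-4*(-2) + 39)*(5*4) = (8 + 39)*20 = 47*20 = 940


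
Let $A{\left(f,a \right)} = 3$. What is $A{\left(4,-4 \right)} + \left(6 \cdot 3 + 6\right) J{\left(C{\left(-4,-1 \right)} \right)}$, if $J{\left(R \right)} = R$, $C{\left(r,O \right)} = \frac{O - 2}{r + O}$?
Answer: $\frac{87}{5} \approx 17.4$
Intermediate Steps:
$C{\left(r,O \right)} = \frac{-2 + O}{O + r}$
$A{\left(4,-4 \right)} + \left(6 \cdot 3 + 6\right) J{\left(C{\left(-4,-1 \right)} \right)} = 3 + \left(6 \cdot 3 + 6\right) \frac{-2 - 1}{-1 - 4} = 3 + \left(18 + 6\right) \frac{1}{-5} \left(-3\right) = 3 + 24 \left(\left(- \frac{1}{5}\right) \left(-3\right)\right) = 3 + 24 \cdot \frac{3}{5} = 3 + \frac{72}{5} = \frac{87}{5}$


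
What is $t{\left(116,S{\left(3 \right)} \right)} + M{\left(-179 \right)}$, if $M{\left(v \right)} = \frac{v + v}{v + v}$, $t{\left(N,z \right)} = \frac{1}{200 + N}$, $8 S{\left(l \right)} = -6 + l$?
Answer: $\frac{317}{316} \approx 1.0032$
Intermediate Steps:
$S{\left(l \right)} = - \frac{3}{4} + \frac{l}{8}$ ($S{\left(l \right)} = \frac{-6 + l}{8} = - \frac{3}{4} + \frac{l}{8}$)
$M{\left(v \right)} = 1$ ($M{\left(v \right)} = \frac{2 v}{2 v} = 2 v \frac{1}{2 v} = 1$)
$t{\left(116,S{\left(3 \right)} \right)} + M{\left(-179 \right)} = \frac{1}{200 + 116} + 1 = \frac{1}{316} + 1 = \frac{317}{316}$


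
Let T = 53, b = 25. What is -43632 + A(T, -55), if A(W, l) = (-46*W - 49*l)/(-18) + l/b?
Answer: -3928363/90 ≈ -43649.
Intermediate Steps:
A(W, l) = 23*W/9 + 1243*l/450 (A(W, l) = (-46*W - 49*l)/(-18) + l/25 = (-49*l - 46*W)*(-1/18) + l*(1/25) = (23*W/9 + 49*l/18) + l/25 = 23*W/9 + 1243*l/450)
-43632 + A(T, -55) = -43632 + ((23/9)*53 + (1243/450)*(-55)) = -43632 + (1219/9 - 13673/90) = -43632 - 1483/90 = -3928363/90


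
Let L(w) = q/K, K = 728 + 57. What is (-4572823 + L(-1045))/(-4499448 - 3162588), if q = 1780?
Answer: 717932855/1202939652 ≈ 0.59682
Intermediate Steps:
K = 785
L(w) = 356/157 (L(w) = 1780/785 = 1780*(1/785) = 356/157)
(-4572823 + L(-1045))/(-4499448 - 3162588) = (-4572823 + 356/157)/(-4499448 - 3162588) = -717932855/157/(-7662036) = -717932855/157*(-1/7662036) = 717932855/1202939652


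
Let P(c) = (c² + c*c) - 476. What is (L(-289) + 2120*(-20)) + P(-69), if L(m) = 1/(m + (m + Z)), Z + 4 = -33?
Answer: -20512711/615 ≈ -33354.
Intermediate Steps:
Z = -37 (Z = -4 - 33 = -37)
L(m) = 1/(-37 + 2*m) (L(m) = 1/(m + (m - 37)) = 1/(m + (-37 + m)) = 1/(-37 + 2*m))
P(c) = -476 + 2*c² (P(c) = (c² + c²) - 476 = 2*c² - 476 = -476 + 2*c²)
(L(-289) + 2120*(-20)) + P(-69) = (1/(-37 + 2*(-289)) + 2120*(-20)) + (-476 + 2*(-69)²) = (1/(-37 - 578) - 42400) + (-476 + 2*4761) = (1/(-615) - 42400) + (-476 + 9522) = (-1/615 - 42400) + 9046 = -26076001/615 + 9046 = -20512711/615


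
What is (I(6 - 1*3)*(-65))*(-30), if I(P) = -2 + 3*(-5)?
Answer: -33150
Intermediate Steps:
I(P) = -17 (I(P) = -2 - 15 = -17)
(I(6 - 1*3)*(-65))*(-30) = -17*(-65)*(-30) = 1105*(-30) = -33150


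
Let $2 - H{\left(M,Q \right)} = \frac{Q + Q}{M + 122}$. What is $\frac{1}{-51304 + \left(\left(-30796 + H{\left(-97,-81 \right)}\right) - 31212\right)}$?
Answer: $- \frac{25}{2832588} \approx -8.8259 \cdot 10^{-6}$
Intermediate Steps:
$H{\left(M,Q \right)} = 2 - \frac{2 Q}{122 + M}$ ($H{\left(M,Q \right)} = 2 - \frac{Q + Q}{M + 122} = 2 - \frac{2 Q}{122 + M}$)
$\frac{1}{-51304 + \left(\left(-30796 + H{\left(-97,-81 \right)}\right) - 31212\right)} = \frac{1}{-51304 - \left(62008 - \frac{2 \left(122 - 97 - -81\right)}{122 - 97}\right)} = \frac{1}{-51304 - \left(62008 - \frac{2 \left(122 - 97 + 81\right)}{25}\right)} = \frac{1}{-51304 - \left(62008 - \frac{212}{25}\right)} = \frac{1}{-51304 + \left(\left(-30796 + \frac{212}{25}\right) - 31212\right)} = \frac{1}{-51304 - \frac{1549988}{25}} = \frac{1}{- \frac{2832588}{25}} = - \frac{25}{2832588}$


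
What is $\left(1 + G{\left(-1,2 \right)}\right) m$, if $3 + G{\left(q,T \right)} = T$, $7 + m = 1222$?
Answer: $0$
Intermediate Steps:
$m = 1215$ ($m = -7 + 1222 = 1215$)
$G{\left(q,T \right)} = -3 + T$
$\left(1 + G{\left(-1,2 \right)}\right) m = \left(1 + \left(-3 + 2\right)\right) 1215 = \left(1 - 1\right) 1215 = 0 \cdot 1215 = 0$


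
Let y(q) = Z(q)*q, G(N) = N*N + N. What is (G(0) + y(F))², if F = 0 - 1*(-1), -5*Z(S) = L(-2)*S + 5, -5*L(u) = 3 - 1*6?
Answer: 784/625 ≈ 1.2544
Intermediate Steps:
L(u) = ⅗ (L(u) = -(3 - 1*6)/5 = -(3 - 6)/5 = -⅕*(-3) = ⅗)
G(N) = N + N² (G(N) = N² + N = N + N²)
Z(S) = -1 - 3*S/25 (Z(S) = -(3*S/5 + 5)/5 = -(5 + 3*S/5)/5 = -1 - 3*S/25)
F = 1 (F = 0 + 1 = 1)
y(q) = q*(-1 - 3*q/25) (y(q) = (-1 - 3*q/25)*q = q*(-1 - 3*q/25))
(G(0) + y(F))² = (0*(1 + 0) - 1/25*1*(25 + 3*1))² = (0*1 - 1/25*1*(25 + 3))² = (0 - 1/25*1*28)² = (0 - 28/25)² = (-28/25)² = 784/625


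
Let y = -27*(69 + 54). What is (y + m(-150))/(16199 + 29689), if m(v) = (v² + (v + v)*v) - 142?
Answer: 64037/45888 ≈ 1.3955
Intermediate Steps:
m(v) = -142 + 3*v² (m(v) = (v² + (2*v)*v) - 142 = (v² + 2*v²) - 142 = 3*v² - 142 = -142 + 3*v²)
y = -3321 (y = -27*123 = -3321)
(y + m(-150))/(16199 + 29689) = (-3321 + (-142 + 3*(-150)²))/(16199 + 29689) = (-3321 + (-142 + 3*22500))/45888 = (-3321 + (-142 + 67500))*(1/45888) = (-3321 + 67358)*(1/45888) = 64037*(1/45888) = 64037/45888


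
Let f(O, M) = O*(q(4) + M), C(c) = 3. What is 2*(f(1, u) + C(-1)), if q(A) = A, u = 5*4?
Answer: 54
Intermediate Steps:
u = 20
f(O, M) = O*(4 + M)
2*(f(1, u) + C(-1)) = 2*(1*(4 + 20) + 3) = 2*(1*24 + 3) = 2*(24 + 3) = 2*27 = 54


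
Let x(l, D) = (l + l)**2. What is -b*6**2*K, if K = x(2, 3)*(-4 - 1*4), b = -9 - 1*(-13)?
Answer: 18432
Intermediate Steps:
x(l, D) = 4*l**2 (x(l, D) = (2*l)**2 = 4*l**2)
b = 4 (b = -9 + 13 = 4)
K = -128 (K = (4*2**2)*(-4 - 1*4) = (4*4)*(-4 - 4) = 16*(-8) = -128)
-b*6**2*K = -4*6**2*(-128) = -4*36*(-128) = -144*(-128) = -1*(-18432) = 18432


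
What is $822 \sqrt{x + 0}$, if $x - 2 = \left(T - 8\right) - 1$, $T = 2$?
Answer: $822 i \sqrt{5} \approx 1838.0 i$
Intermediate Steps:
$x = -5$ ($x = 2 + \left(\left(2 - 8\right) - 1\right) = 2 - 7 = -5$)
$822 \sqrt{x + 0} = 822 \sqrt{-5 + 0} = 822 \sqrt{-5} = 822 i \sqrt{5}$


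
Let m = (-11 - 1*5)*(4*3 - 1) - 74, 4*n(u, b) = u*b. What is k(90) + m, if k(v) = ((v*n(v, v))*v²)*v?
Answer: 132860249750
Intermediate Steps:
n(u, b) = b*u/4 (n(u, b) = (u*b)/4 = (b*u)/4 = b*u/4)
k(v) = v⁶/4 (k(v) = ((v*(v*v/4))*v²)*v = ((v*(v²/4))*v²)*v = ((v³/4)*v²)*v = (v⁵/4)*v = v⁶/4)
m = -250 (m = (-11 - 5)*(12 - 1) - 74 = -16*11 - 74 = -176 - 74 = -250)
k(90) + m = (¼)*90⁶ - 250 = (¼)*531441000000 - 250 = 132860250000 - 250 = 132860249750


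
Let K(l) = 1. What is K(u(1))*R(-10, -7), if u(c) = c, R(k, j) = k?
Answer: -10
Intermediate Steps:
K(u(1))*R(-10, -7) = 1*(-10) = -10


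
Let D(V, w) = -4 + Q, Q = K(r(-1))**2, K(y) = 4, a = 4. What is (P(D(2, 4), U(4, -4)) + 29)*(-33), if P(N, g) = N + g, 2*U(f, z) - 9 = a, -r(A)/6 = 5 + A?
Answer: -3135/2 ≈ -1567.5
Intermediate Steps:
r(A) = -30 - 6*A (r(A) = -6*(5 + A) = -30 - 6*A)
U(f, z) = 13/2 (U(f, z) = 9/2 + (1/2)*4 = 9/2 + 2 = 13/2)
Q = 16 (Q = 4**2 = 16)
D(V, w) = 12 (D(V, w) = -4 + 16 = 12)
(P(D(2, 4), U(4, -4)) + 29)*(-33) = ((12 + 13/2) + 29)*(-33) = (37/2 + 29)*(-33) = (95/2)*(-33) = -3135/2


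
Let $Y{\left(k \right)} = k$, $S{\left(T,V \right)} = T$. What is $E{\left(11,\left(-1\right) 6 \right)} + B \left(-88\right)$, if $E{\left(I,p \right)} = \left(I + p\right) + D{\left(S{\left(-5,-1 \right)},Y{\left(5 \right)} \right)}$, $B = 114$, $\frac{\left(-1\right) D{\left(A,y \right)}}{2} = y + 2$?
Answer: $-10041$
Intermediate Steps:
$D{\left(A,y \right)} = -4 - 2 y$ ($D{\left(A,y \right)} = - 2 \left(y + 2\right) = - 2 \left(2 + y\right) = -4 - 2 y$)
$E{\left(I,p \right)} = -14 + I + p$ ($E{\left(I,p \right)} = \left(I + p\right) - 14 = -14 + I + p$)
$E{\left(11,\left(-1\right) 6 \right)} + B \left(-88\right) = \left(-14 + 11 - 6\right) + 114 \left(-88\right) = \left(-14 + 11 - 6\right) - 10032 = -9 - 10032 = -10041$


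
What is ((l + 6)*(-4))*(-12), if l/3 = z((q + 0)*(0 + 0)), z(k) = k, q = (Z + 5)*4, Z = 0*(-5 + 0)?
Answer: 288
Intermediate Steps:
Z = 0 (Z = 0*(-5) = 0)
q = 20 (q = (0 + 5)*4 = 5*4 = 20)
l = 0 (l = 3*((20 + 0)*(0 + 0)) = 3*(20*0) = 3*0 = 0)
((l + 6)*(-4))*(-12) = ((0 + 6)*(-4))*(-12) = (6*(-4))*(-12) = -24*(-12) = 288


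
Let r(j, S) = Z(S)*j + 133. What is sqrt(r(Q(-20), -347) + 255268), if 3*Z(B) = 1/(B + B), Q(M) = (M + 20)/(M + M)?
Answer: sqrt(255401) ≈ 505.37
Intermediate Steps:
Q(M) = (20 + M)/(2*M) (Q(M) = (20 + M)/((2*M)) = (20 + M)*(1/(2*M)) = (20 + M)/(2*M))
Z(B) = 1/(6*B) (Z(B) = 1/(3*(B + B)) = 1/(3*((2*B))) = (1/(2*B))/3 = 1/(6*B))
r(j, S) = 133 + j/(6*S) (r(j, S) = (1/(6*S))*j + 133 = j/(6*S) + 133 = 133 + j/(6*S))
sqrt(r(Q(-20), -347) + 255268) = sqrt((133 + (1/6)*((1/2)*(20 - 20)/(-20))/(-347)) + 255268) = sqrt((133 + (1/6)*((1/2)*(-1/20)*0)*(-1/347)) + 255268) = sqrt((133 + (1/6)*0*(-1/347)) + 255268) = sqrt((133 + 0) + 255268) = sqrt(133 + 255268) = sqrt(255401)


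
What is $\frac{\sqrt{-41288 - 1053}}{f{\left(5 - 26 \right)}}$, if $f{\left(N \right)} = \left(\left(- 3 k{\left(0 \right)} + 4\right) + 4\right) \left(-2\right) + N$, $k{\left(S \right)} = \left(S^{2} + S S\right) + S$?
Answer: $- \frac{i \sqrt{42341}}{37} \approx - 5.5613 i$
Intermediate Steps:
$k{\left(S \right)} = S + 2 S^{2}$ ($k{\left(S \right)} = \left(S^{2} + S^{2}\right) + S = 2 S^{2} + S = S + 2 S^{2}$)
$f{\left(N \right)} = -16 + N$ ($f{\left(N \right)} = \left(\left(- 3 \cdot 0 \left(1 + 2 \cdot 0\right) + 4\right) + 4\right) \left(-2\right) + N = \left(\left(- 3 \cdot 0 \left(1 + 0\right) + 4\right) + 4\right) \left(-2\right) + N = \left(\left(- 3 \cdot 0 \cdot 1 + 4\right) + 4\right) \left(-2\right) + N = \left(\left(\left(-3\right) 0 + 4\right) + 4\right) \left(-2\right) + N = \left(\left(0 + 4\right) + 4\right) \left(-2\right) + N = \left(4 + 4\right) \left(-2\right) + N = 8 \left(-2\right) + N = -16 + N$)
$\frac{\sqrt{-41288 - 1053}}{f{\left(5 - 26 \right)}} = \frac{\sqrt{-41288 - 1053}}{-16 + \left(5 - 26\right)} = \frac{\sqrt{-42341}}{-16 + \left(5 - 26\right)} = \frac{i \sqrt{42341}}{-16 - 21} = \frac{i \sqrt{42341}}{-37} = i \sqrt{42341} \left(- \frac{1}{37}\right) = - \frac{i \sqrt{42341}}{37}$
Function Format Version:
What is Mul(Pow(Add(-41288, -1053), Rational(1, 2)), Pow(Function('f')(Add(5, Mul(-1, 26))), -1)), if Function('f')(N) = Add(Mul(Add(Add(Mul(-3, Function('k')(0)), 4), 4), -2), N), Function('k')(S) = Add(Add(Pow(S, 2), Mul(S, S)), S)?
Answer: Mul(Rational(-1, 37), I, Pow(42341, Rational(1, 2))) ≈ Mul(-5.5613, I)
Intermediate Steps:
Function('k')(S) = Add(S, Mul(2, Pow(S, 2))) (Function('k')(S) = Add(Add(Pow(S, 2), Pow(S, 2)), S) = Add(Mul(2, Pow(S, 2)), S) = Add(S, Mul(2, Pow(S, 2))))
Function('f')(N) = Add(-16, N) (Function('f')(N) = Add(Mul(Add(Add(Mul(-3, Mul(0, Add(1, Mul(2, 0)))), 4), 4), -2), N) = Add(Mul(Add(Add(Mul(-3, Mul(0, Add(1, 0))), 4), 4), -2), N) = Add(Mul(Add(Add(Mul(-3, Mul(0, 1)), 4), 4), -2), N) = Add(Mul(Add(Add(Mul(-3, 0), 4), 4), -2), N) = Add(Mul(Add(Add(0, 4), 4), -2), N) = Add(Mul(Add(4, 4), -2), N) = Add(Mul(8, -2), N) = Add(-16, N))
Mul(Pow(Add(-41288, -1053), Rational(1, 2)), Pow(Function('f')(Add(5, Mul(-1, 26))), -1)) = Mul(Pow(Add(-41288, -1053), Rational(1, 2)), Pow(Add(-16, Add(5, Mul(-1, 26))), -1)) = Mul(Pow(-42341, Rational(1, 2)), Pow(Add(-16, Add(5, -26)), -1)) = Mul(Mul(I, Pow(42341, Rational(1, 2))), Pow(Add(-16, -21), -1)) = Mul(Mul(I, Pow(42341, Rational(1, 2))), Pow(-37, -1)) = Mul(Mul(I, Pow(42341, Rational(1, 2))), Rational(-1, 37)) = Mul(Rational(-1, 37), I, Pow(42341, Rational(1, 2)))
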